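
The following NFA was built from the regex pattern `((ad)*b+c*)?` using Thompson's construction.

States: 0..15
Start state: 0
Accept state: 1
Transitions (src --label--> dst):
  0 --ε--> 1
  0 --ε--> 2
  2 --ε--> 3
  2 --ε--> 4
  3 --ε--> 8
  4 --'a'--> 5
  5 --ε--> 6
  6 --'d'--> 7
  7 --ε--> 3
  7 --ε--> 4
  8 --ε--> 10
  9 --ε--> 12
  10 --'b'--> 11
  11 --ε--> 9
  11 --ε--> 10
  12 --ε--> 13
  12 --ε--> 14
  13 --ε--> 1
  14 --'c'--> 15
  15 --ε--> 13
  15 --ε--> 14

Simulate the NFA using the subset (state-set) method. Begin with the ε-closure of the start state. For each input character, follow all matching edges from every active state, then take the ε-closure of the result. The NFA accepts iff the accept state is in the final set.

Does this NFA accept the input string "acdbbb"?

Answer: REJECT

Derivation:
initial (ε-close {0}): {0,1,2,3,4,8,10}
'a' @ 1: {5,6}
'c' @ 2: {}  — state set empty
rest 'dbbb' ignored (set empty)
after full input: {}  (accept=1 not in)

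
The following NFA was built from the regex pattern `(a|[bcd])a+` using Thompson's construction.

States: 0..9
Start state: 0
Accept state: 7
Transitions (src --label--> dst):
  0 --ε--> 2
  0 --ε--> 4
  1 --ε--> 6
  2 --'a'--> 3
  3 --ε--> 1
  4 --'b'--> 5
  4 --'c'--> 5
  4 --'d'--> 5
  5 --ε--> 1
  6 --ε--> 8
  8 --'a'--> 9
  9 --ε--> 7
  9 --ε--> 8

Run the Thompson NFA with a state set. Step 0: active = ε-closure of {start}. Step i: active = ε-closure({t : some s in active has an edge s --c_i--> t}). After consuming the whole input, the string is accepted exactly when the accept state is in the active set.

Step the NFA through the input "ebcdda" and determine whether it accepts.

Answer: REJECT

Trace:
initial (ε-close {0}): {0,2,4}
'e' @ 1: {}  — dead — no transitions
rest 'bcdda' ignored (set empty)
final: {}; accept 7 not in set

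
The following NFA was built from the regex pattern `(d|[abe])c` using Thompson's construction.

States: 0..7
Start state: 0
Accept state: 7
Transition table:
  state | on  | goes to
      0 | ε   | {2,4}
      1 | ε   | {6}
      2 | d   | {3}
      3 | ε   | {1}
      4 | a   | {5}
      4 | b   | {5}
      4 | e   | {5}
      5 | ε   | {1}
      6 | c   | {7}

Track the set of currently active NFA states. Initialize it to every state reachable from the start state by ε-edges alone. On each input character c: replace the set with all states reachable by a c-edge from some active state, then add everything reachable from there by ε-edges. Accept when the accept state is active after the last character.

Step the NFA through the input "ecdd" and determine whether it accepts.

initial (ε-close {0}): {0,2,4}
'e' @ 1: {1,5,6}
'c' @ 2: {7}  ✓accept
'd' @ 3: {}  — state set empty
rest 'd' ignored (set empty)
end set {} — state 7 not in

Answer: REJECT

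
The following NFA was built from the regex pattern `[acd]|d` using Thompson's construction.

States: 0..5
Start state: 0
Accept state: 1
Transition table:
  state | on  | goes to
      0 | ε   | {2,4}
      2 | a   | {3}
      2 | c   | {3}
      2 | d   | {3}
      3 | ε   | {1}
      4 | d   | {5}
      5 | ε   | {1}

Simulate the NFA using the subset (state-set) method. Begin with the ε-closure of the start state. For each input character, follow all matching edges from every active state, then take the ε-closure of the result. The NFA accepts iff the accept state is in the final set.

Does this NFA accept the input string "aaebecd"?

S₀ = ε-closure({0}) = {0,2,4}
'a' @ 1: {1,3}  [accepting]
'a' @ 2: {}  — dead — no transitions
rest 'ebecd' ignored (set empty)
final: {}; accept 1 not in set

Answer: REJECT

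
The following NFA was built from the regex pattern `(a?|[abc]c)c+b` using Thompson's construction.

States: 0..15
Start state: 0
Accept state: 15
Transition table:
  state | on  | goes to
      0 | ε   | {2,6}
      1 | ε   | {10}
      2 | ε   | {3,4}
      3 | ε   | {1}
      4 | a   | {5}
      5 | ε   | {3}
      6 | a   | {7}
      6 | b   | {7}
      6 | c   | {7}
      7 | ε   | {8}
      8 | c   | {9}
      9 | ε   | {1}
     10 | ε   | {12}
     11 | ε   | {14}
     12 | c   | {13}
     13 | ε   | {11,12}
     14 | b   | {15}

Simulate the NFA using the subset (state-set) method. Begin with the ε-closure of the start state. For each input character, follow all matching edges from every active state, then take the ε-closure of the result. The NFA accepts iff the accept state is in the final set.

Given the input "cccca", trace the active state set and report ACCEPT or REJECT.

Answer: REJECT

Steps:
S₀ = ε-closure({0}) = {0,1,2,3,4,6,10,12}
'c' @ 1: {7,8,11,12,13,14}
'c' @ 2: {1,9,10,11,12,13,14}
'c' @ 3: {11,12,13,14}
'c' @ 4: {11,12,13,14}
'a' @ 5: {}  — no active states
end set {} — state 15 not in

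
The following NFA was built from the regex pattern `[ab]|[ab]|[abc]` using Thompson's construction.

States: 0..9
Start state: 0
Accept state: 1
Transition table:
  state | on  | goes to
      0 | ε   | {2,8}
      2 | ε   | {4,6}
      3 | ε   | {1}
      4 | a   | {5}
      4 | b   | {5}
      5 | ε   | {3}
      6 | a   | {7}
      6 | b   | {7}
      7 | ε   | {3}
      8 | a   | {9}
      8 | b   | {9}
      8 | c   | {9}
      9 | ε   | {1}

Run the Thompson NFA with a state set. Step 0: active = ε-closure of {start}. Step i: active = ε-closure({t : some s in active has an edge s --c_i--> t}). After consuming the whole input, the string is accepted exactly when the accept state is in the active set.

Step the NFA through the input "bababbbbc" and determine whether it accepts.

Answer: REJECT

Trace:
initial (ε-close {0}): {0,2,4,6,8}
'b' @ 1: {1,3,5,7,9}  [accepting]
'a' @ 2: {}  — no active states
rest 'babbbbc' ignored (set empty)
end set {} — state 1 not in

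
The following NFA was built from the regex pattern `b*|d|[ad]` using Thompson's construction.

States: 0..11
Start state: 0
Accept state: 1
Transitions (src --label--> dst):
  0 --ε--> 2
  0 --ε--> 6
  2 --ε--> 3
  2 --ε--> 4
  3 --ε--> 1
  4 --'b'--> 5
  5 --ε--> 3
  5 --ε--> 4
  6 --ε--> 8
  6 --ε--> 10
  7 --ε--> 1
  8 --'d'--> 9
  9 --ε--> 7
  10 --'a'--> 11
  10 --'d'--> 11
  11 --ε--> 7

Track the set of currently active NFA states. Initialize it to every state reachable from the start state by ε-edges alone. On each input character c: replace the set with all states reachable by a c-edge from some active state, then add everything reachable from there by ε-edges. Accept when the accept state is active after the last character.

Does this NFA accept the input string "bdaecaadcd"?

Answer: REJECT

Steps:
start: ε-closure({0}) = {0,1,2,3,4,6,8,10}
'b' @ 1: {1,3,4,5}  [accepting]
'd' @ 2: {}  — no active states
rest 'aecaadcd' ignored (set empty)
after full input: {}  (accept=1 not in)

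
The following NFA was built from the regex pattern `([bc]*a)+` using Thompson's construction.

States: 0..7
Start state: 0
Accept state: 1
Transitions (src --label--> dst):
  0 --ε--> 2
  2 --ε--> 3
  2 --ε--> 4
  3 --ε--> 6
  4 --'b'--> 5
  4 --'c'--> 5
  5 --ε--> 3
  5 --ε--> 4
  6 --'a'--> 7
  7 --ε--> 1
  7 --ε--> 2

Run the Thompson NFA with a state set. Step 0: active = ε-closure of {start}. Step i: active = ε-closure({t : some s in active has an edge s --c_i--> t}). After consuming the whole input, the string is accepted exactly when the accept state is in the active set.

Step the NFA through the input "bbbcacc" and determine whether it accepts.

Answer: REJECT

Derivation:
start: ε-closure({0}) = {0,2,3,4,6}
'b' @ 1: {3,4,5,6}
'b' @ 2: {3,4,5,6}
'b' @ 3: {3,4,5,6}
'c' @ 4: {3,4,5,6}
'a' @ 5: {1,2,3,4,6,7}  [accepting]
'c' @ 6: {3,4,5,6}
'c' @ 7: {3,4,5,6}
after full input: {3,4,5,6}  (accept=1 not in)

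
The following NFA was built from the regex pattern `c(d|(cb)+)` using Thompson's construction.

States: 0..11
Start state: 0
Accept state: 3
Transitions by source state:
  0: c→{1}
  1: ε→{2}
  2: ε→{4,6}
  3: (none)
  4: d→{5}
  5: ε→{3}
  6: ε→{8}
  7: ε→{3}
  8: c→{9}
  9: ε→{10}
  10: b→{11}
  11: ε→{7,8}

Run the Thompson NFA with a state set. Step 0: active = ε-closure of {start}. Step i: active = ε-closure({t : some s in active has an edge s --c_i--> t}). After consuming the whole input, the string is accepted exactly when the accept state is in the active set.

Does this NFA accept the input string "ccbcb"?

S₀ = ε-closure({0}) = {0}
'c' @ 1: {1,2,4,6,8}
'c' @ 2: {9,10}
'b' @ 3: {3,7,8,11}  (accept∈set)
'c' @ 4: {9,10}
'b' @ 5: {3,7,8,11}  (accept∈set)
end set {3,7,8,11} — state 3 in

Answer: ACCEPT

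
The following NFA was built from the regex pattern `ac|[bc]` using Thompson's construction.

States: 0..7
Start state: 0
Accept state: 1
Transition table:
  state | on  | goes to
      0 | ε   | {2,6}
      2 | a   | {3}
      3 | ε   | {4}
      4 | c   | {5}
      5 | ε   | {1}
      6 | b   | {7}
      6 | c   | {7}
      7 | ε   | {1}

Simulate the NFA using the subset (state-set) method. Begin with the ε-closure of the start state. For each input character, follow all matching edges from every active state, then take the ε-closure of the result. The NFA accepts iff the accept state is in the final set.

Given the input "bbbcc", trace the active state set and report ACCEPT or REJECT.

S₀ = ε-closure({0}) = {0,2,6}
'b' @ 1: {1,7}  (accept∈set)
'b' @ 2: {}  — state set empty
rest 'bcc' ignored (set empty)
end set {} — state 1 not in

Answer: REJECT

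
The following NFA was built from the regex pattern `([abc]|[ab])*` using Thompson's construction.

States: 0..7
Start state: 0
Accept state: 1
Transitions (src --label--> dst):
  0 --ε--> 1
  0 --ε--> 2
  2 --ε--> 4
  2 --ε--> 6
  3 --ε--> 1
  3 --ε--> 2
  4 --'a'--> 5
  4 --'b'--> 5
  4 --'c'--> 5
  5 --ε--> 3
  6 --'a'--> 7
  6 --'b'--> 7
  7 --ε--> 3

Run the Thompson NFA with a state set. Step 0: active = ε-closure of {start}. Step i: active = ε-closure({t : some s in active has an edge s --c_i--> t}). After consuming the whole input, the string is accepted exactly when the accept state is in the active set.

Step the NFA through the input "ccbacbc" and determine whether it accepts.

S₀ = ε-closure({0}) = {0,1,2,4,6}
'c' @ 1: {1,2,3,4,5,6}  ✓accept
'c' @ 2: {1,2,3,4,5,6}  ✓accept
'b' @ 3: {1,2,3,4,5,6,7}  ✓accept
'a' @ 4: {1,2,3,4,5,6,7}  ✓accept
'c' @ 5: {1,2,3,4,5,6}  ✓accept
'b' @ 6: {1,2,3,4,5,6,7}  ✓accept
'c' @ 7: {1,2,3,4,5,6}  ✓accept
end set {1,2,3,4,5,6} — state 1 in

Answer: ACCEPT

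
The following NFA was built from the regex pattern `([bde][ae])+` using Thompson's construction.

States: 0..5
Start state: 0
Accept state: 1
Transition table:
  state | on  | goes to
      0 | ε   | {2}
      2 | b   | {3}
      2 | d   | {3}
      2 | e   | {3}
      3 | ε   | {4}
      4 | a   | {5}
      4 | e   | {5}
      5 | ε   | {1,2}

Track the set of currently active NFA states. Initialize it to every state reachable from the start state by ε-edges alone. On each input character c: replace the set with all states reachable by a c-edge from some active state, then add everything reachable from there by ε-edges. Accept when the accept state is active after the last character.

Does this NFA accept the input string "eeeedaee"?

initial (ε-close {0}): {0,2}
'e' @ 1: {3,4}
'e' @ 2: {1,2,5}  ✓accept
'e' @ 3: {3,4}
'e' @ 4: {1,2,5}  ✓accept
'd' @ 5: {3,4}
'a' @ 6: {1,2,5}  ✓accept
'e' @ 7: {3,4}
'e' @ 8: {1,2,5}  ✓accept
end set {1,2,5} — state 1 in

Answer: ACCEPT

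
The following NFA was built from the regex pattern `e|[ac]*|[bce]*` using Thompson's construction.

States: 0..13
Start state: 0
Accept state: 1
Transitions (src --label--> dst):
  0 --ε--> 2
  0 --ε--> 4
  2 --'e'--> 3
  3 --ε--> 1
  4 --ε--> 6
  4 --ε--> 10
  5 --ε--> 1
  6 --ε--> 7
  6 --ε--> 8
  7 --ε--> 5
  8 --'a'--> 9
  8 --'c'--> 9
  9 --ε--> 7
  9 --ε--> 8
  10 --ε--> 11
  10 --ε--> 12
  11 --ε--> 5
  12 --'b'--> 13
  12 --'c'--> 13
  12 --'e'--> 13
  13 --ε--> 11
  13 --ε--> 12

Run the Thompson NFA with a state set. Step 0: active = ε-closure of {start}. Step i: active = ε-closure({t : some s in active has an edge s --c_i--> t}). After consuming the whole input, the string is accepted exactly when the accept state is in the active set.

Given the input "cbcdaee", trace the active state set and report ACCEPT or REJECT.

Answer: REJECT

Derivation:
S₀ = ε-closure({0}) = {0,1,2,4,5,6,7,8,10,11,12}
'c' @ 1: {1,5,7,8,9,11,12,13}  [accepting]
'b' @ 2: {1,5,11,12,13}  [accepting]
'c' @ 3: {1,5,11,12,13}  [accepting]
'd' @ 4: {}  — state set empty
rest 'aee' ignored (set empty)
end set {} — state 1 not in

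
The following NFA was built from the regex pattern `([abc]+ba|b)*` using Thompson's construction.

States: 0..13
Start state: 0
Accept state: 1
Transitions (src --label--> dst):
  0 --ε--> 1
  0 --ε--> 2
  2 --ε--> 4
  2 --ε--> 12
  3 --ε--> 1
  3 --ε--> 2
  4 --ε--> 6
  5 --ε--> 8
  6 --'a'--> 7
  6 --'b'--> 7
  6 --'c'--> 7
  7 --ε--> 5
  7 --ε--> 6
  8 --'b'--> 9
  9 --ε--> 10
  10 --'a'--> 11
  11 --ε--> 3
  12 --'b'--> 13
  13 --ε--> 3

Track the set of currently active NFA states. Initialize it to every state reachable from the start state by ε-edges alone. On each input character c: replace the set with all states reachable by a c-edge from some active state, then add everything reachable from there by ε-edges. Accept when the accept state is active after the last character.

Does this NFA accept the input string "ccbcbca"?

start: ε-closure({0}) = {0,1,2,4,6,12}
'c' @ 1: {5,6,7,8}
'c' @ 2: {5,6,7,8}
'b' @ 3: {5,6,7,8,9,10}
'c' @ 4: {5,6,7,8}
'b' @ 5: {5,6,7,8,9,10}
'c' @ 6: {5,6,7,8}
'a' @ 7: {5,6,7,8}
after full input: {5,6,7,8}  (accept=1 not in)

Answer: REJECT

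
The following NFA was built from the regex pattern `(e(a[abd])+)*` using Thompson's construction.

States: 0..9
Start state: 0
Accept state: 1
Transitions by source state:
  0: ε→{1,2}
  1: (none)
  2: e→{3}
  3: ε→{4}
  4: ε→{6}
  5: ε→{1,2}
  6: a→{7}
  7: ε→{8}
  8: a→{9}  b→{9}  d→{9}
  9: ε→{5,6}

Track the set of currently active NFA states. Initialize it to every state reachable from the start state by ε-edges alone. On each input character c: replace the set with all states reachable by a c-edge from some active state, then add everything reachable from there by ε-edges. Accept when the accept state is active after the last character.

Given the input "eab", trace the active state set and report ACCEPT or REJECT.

Answer: ACCEPT

Derivation:
initial (ε-close {0}): {0,1,2}
'e' @ 1: {3,4,6}
'a' @ 2: {7,8}
'b' @ 3: {1,2,5,6,9}  [accepting]
after full input: {1,2,5,6,9}  (accept=1 in)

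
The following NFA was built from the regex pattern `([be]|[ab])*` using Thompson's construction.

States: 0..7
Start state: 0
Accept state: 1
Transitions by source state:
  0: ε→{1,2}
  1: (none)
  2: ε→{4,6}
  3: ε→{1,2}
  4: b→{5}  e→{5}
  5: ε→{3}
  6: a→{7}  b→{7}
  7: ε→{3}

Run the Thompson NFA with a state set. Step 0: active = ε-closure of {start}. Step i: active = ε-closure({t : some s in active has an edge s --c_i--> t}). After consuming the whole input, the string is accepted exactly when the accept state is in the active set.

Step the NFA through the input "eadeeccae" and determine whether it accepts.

Answer: REJECT

Trace:
start: ε-closure({0}) = {0,1,2,4,6}
'e' @ 1: {1,2,3,4,5,6}  ✓accept
'a' @ 2: {1,2,3,4,6,7}  ✓accept
'd' @ 3: {}  — state set empty
rest 'eeccae' ignored (set empty)
end set {} — state 1 not in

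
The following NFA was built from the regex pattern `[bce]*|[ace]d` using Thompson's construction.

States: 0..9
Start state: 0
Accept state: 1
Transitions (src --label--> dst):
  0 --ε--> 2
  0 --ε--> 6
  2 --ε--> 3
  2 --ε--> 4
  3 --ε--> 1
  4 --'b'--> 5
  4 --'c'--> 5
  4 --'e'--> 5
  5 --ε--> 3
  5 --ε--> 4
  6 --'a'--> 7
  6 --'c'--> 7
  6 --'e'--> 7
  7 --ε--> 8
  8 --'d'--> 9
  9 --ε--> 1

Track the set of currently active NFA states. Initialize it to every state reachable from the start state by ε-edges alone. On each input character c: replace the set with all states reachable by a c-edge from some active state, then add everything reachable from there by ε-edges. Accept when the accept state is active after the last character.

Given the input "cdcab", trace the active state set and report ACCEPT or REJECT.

Answer: REJECT

Trace:
initial (ε-close {0}): {0,1,2,3,4,6}
'c' @ 1: {1,3,4,5,7,8}  ✓accept
'd' @ 2: {1,9}  ✓accept
'c' @ 3: {}  — state set empty
rest 'ab' ignored (set empty)
final: {}; accept 1 not in set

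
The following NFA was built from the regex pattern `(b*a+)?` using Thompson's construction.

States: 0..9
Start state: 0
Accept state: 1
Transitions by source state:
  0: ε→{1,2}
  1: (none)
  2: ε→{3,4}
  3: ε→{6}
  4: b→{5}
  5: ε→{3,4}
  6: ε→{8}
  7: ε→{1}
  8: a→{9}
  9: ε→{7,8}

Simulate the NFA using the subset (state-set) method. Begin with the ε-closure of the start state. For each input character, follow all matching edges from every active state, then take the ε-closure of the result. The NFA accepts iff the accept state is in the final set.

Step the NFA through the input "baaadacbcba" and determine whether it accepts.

Answer: REJECT

Steps:
start: ε-closure({0}) = {0,1,2,3,4,6,8}
'b' @ 1: {3,4,5,6,8}
'a' @ 2: {1,7,8,9}  [accepting]
'a' @ 3: {1,7,8,9}  [accepting]
'a' @ 4: {1,7,8,9}  [accepting]
'd' @ 5: {}  — state set empty
rest 'acbcba' ignored (set empty)
final: {}; accept 1 not in set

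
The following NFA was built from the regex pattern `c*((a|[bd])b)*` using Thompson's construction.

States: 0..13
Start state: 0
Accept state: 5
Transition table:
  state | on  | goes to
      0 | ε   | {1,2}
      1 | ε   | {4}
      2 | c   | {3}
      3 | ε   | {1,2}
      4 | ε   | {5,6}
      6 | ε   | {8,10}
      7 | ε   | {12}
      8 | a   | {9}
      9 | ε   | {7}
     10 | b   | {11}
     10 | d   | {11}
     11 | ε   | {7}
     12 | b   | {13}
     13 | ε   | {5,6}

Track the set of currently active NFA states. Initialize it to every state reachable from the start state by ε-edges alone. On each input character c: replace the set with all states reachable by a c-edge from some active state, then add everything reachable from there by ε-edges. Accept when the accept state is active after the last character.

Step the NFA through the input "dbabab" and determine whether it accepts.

start: ε-closure({0}) = {0,1,2,4,5,6,8,10}
'd' @ 1: {7,11,12}
'b' @ 2: {5,6,8,10,13}  (accept∈set)
'a' @ 3: {7,9,12}
'b' @ 4: {5,6,8,10,13}  (accept∈set)
'a' @ 5: {7,9,12}
'b' @ 6: {5,6,8,10,13}  (accept∈set)
after full input: {5,6,8,10,13}  (accept=5 in)

Answer: ACCEPT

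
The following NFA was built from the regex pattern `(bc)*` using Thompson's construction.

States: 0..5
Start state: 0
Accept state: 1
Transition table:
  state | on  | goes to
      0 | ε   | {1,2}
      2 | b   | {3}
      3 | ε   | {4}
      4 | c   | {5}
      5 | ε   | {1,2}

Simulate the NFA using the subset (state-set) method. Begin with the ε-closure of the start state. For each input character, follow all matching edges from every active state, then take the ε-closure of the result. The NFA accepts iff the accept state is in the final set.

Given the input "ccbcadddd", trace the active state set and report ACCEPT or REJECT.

Answer: REJECT

Derivation:
start: ε-closure({0}) = {0,1,2}
'c' @ 1: {}  — state set empty
rest 'cbcadddd' ignored (set empty)
final: {}; accept 1 not in set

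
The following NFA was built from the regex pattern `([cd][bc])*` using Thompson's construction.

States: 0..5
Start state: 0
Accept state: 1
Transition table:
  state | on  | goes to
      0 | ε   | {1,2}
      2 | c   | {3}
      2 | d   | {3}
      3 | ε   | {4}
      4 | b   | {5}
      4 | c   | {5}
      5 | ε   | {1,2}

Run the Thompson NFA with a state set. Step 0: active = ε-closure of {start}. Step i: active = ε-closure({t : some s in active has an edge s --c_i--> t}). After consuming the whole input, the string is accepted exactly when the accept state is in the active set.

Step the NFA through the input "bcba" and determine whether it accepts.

S₀ = ε-closure({0}) = {0,1,2}
'b' @ 1: {}  — state set empty
rest 'cba' ignored (set empty)
end set {} — state 1 not in

Answer: REJECT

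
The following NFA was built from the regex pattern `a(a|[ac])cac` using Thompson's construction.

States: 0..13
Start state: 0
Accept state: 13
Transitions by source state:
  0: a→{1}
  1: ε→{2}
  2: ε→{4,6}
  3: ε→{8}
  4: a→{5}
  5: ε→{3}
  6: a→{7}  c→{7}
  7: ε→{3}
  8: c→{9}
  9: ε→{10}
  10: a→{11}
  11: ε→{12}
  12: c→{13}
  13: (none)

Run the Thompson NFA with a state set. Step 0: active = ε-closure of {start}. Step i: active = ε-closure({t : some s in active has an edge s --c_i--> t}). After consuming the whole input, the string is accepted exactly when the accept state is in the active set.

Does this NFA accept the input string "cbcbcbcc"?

S₀ = ε-closure({0}) = {0}
'c' @ 1: {}  — dead — no transitions
rest 'bcbcbcc' ignored (set empty)
final: {}; accept 13 not in set

Answer: REJECT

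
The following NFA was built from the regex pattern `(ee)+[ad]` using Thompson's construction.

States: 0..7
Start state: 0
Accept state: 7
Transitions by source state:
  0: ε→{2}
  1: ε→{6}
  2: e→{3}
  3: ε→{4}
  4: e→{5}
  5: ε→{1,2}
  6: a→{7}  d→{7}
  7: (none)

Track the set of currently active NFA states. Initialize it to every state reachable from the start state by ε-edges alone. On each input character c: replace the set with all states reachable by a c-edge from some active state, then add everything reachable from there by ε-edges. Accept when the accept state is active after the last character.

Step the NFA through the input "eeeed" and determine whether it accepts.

S₀ = ε-closure({0}) = {0,2}
'e' @ 1: {3,4}
'e' @ 2: {1,2,5,6}
'e' @ 3: {3,4}
'e' @ 4: {1,2,5,6}
'd' @ 5: {7}  [accepting]
final: {7}; accept 7 in set

Answer: ACCEPT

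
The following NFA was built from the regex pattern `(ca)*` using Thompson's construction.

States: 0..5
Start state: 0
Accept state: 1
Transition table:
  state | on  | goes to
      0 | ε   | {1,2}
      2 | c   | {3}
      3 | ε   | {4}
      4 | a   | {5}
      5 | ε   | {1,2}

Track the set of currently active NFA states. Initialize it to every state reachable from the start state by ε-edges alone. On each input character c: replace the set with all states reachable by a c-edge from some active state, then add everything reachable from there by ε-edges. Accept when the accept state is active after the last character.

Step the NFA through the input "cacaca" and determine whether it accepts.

S₀ = ε-closure({0}) = {0,1,2}
'c' @ 1: {3,4}
'a' @ 2: {1,2,5}  [accepting]
'c' @ 3: {3,4}
'a' @ 4: {1,2,5}  [accepting]
'c' @ 5: {3,4}
'a' @ 6: {1,2,5}  [accepting]
after full input: {1,2,5}  (accept=1 in)

Answer: ACCEPT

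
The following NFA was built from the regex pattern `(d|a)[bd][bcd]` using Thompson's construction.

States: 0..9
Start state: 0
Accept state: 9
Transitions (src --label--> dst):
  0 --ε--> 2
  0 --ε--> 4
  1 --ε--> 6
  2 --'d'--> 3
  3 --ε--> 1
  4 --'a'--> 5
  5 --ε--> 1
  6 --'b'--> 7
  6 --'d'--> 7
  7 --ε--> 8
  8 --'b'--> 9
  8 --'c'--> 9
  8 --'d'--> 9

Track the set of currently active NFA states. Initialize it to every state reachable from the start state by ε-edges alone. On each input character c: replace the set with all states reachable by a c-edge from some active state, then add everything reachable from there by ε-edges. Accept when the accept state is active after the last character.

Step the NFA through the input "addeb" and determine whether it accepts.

start: ε-closure({0}) = {0,2,4}
'a' @ 1: {1,5,6}
'd' @ 2: {7,8}
'd' @ 3: {9}  [accepting]
'e' @ 4: {}  — no active states
rest 'b' ignored (set empty)
after full input: {}  (accept=9 not in)

Answer: REJECT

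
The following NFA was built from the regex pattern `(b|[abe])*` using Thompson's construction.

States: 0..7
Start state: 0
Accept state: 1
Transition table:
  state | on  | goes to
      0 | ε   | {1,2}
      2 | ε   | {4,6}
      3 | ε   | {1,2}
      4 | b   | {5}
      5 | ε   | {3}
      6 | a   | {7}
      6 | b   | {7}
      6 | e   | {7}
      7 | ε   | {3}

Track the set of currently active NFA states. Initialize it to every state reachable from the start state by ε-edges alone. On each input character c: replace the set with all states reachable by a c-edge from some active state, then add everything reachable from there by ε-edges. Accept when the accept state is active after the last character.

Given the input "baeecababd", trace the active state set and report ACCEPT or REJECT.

Answer: REJECT

Steps:
initial (ε-close {0}): {0,1,2,4,6}
'b' @ 1: {1,2,3,4,5,6,7}  ✓accept
'a' @ 2: {1,2,3,4,6,7}  ✓accept
'e' @ 3: {1,2,3,4,6,7}  ✓accept
'e' @ 4: {1,2,3,4,6,7}  ✓accept
'c' @ 5: {}  — no active states
rest 'ababd' ignored (set empty)
final: {}; accept 1 not in set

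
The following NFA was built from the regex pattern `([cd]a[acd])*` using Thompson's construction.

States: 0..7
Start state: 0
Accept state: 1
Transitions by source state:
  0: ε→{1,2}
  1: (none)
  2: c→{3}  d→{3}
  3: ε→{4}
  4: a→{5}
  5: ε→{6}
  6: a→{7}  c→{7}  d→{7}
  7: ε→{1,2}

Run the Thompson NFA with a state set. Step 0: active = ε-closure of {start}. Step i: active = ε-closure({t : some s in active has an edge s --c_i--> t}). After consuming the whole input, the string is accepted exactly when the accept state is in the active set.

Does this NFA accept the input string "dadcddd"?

start: ε-closure({0}) = {0,1,2}
'd' @ 1: {3,4}
'a' @ 2: {5,6}
'd' @ 3: {1,2,7}  [accepting]
'c' @ 4: {3,4}
'd' @ 5: {}  — state set empty
rest 'dd' ignored (set empty)
final: {}; accept 1 not in set

Answer: REJECT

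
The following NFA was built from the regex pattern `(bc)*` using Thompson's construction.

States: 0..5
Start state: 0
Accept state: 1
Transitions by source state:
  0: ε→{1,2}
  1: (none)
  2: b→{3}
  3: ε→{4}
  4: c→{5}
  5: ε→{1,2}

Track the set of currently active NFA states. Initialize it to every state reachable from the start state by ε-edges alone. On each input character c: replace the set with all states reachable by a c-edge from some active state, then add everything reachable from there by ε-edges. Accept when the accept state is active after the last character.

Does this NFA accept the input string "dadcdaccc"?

S₀ = ε-closure({0}) = {0,1,2}
'd' @ 1: {}  — dead — no transitions
rest 'adcdaccc' ignored (set empty)
end set {} — state 1 not in

Answer: REJECT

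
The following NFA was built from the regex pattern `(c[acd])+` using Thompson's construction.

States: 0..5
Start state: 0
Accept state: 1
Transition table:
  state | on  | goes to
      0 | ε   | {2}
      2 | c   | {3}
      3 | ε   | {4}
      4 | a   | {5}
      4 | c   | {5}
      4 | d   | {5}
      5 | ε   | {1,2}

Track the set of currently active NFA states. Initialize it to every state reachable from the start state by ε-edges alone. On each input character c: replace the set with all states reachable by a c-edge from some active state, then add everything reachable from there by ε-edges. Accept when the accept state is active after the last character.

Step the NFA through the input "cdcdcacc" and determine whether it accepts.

start: ε-closure({0}) = {0,2}
'c' @ 1: {3,4}
'd' @ 2: {1,2,5}  ✓accept
'c' @ 3: {3,4}
'd' @ 4: {1,2,5}  ✓accept
'c' @ 5: {3,4}
'a' @ 6: {1,2,5}  ✓accept
'c' @ 7: {3,4}
'c' @ 8: {1,2,5}  ✓accept
end set {1,2,5} — state 1 in

Answer: ACCEPT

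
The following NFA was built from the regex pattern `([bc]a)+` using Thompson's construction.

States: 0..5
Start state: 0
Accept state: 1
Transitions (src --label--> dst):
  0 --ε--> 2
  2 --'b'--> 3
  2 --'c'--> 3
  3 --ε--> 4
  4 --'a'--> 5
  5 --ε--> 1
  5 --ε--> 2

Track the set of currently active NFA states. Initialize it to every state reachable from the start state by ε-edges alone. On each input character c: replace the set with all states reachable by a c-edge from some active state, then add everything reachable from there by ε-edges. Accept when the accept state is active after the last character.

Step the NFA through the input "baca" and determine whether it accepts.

S₀ = ε-closure({0}) = {0,2}
'b' @ 1: {3,4}
'a' @ 2: {1,2,5}  ✓accept
'c' @ 3: {3,4}
'a' @ 4: {1,2,5}  ✓accept
after full input: {1,2,5}  (accept=1 in)

Answer: ACCEPT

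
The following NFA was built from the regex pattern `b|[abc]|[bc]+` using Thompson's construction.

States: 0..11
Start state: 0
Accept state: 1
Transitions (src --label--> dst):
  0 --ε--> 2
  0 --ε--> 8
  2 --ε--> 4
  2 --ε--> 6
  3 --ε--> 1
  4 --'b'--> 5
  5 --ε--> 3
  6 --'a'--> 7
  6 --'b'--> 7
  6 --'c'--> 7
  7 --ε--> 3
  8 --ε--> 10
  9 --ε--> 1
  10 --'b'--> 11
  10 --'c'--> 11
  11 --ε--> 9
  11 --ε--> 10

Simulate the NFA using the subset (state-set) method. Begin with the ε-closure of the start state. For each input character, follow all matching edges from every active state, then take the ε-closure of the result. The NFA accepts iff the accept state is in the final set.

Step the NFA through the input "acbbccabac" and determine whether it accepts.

Answer: REJECT

Steps:
S₀ = ε-closure({0}) = {0,2,4,6,8,10}
'a' @ 1: {1,3,7}  ✓accept
'c' @ 2: {}  — dead — no transitions
rest 'bbccabac' ignored (set empty)
end set {} — state 1 not in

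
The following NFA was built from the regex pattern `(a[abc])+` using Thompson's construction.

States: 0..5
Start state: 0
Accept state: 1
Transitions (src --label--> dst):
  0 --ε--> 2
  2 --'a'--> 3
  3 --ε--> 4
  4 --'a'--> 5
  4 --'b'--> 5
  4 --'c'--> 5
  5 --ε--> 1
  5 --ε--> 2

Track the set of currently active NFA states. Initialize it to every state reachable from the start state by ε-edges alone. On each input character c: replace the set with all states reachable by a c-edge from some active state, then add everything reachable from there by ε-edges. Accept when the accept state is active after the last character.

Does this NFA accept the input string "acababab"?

Answer: ACCEPT

Derivation:
start: ε-closure({0}) = {0,2}
'a' @ 1: {3,4}
'c' @ 2: {1,2,5}  ✓accept
'a' @ 3: {3,4}
'b' @ 4: {1,2,5}  ✓accept
'a' @ 5: {3,4}
'b' @ 6: {1,2,5}  ✓accept
'a' @ 7: {3,4}
'b' @ 8: {1,2,5}  ✓accept
final: {1,2,5}; accept 1 in set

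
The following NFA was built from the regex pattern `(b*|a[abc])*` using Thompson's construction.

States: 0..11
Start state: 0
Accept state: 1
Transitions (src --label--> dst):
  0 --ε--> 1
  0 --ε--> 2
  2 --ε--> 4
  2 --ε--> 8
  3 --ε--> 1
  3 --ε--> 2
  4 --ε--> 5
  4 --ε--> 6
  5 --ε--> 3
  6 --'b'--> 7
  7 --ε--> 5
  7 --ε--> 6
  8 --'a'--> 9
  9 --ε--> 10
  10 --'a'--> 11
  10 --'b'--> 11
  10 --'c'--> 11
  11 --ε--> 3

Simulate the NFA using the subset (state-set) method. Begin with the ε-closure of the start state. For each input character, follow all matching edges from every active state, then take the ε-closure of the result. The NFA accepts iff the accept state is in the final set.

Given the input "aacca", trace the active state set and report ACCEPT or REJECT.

Answer: REJECT

Derivation:
initial (ε-close {0}): {0,1,2,3,4,5,6,8}
'a' @ 1: {9,10}
'a' @ 2: {1,2,3,4,5,6,8,11}  (accept∈set)
'c' @ 3: {}  — dead — no transitions
rest 'ca' ignored (set empty)
end set {} — state 1 not in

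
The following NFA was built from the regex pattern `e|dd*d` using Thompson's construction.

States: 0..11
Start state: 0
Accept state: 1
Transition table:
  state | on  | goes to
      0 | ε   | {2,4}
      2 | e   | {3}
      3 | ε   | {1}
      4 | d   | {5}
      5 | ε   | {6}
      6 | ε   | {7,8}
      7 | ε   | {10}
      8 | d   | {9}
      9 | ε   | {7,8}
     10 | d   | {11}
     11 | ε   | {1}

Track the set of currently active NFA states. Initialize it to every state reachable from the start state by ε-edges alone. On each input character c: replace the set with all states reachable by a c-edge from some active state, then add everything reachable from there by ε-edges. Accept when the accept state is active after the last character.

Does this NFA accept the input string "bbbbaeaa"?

Answer: REJECT

Derivation:
S₀ = ε-closure({0}) = {0,2,4}
'b' @ 1: {}  — state set empty
rest 'bbbaeaa' ignored (set empty)
after full input: {}  (accept=1 not in)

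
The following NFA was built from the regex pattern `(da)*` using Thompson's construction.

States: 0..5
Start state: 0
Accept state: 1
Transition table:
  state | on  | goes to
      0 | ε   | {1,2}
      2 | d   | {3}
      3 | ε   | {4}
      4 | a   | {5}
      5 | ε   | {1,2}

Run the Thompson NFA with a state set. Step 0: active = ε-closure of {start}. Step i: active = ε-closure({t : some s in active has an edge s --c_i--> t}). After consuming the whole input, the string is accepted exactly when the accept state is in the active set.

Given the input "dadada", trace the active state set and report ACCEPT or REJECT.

initial (ε-close {0}): {0,1,2}
'd' @ 1: {3,4}
'a' @ 2: {1,2,5}  (accept∈set)
'd' @ 3: {3,4}
'a' @ 4: {1,2,5}  (accept∈set)
'd' @ 5: {3,4}
'a' @ 6: {1,2,5}  (accept∈set)
after full input: {1,2,5}  (accept=1 in)

Answer: ACCEPT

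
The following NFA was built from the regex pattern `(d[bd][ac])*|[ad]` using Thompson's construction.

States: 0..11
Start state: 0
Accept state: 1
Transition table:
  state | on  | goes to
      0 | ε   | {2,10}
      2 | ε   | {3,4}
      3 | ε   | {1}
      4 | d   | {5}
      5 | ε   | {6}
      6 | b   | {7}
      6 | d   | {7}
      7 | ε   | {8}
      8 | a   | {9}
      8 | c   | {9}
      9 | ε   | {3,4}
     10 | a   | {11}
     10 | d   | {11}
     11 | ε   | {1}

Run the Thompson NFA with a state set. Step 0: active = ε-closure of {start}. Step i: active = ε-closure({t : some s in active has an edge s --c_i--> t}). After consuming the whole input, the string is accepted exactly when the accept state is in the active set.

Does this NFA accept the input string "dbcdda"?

start: ε-closure({0}) = {0,1,2,3,4,10}
'd' @ 1: {1,5,6,11}  [accepting]
'b' @ 2: {7,8}
'c' @ 3: {1,3,4,9}  [accepting]
'd' @ 4: {5,6}
'd' @ 5: {7,8}
'a' @ 6: {1,3,4,9}  [accepting]
end set {1,3,4,9} — state 1 in

Answer: ACCEPT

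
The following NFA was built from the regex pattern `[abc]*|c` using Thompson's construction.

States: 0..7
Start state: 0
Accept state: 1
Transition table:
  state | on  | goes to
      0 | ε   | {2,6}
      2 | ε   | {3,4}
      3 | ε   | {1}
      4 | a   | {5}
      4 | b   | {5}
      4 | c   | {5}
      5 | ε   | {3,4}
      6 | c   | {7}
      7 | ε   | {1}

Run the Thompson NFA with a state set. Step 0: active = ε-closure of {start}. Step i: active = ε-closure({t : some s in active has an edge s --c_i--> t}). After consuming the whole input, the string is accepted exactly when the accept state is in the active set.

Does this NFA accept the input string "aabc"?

Answer: ACCEPT

Derivation:
initial (ε-close {0}): {0,1,2,3,4,6}
'a' @ 1: {1,3,4,5}  (accept∈set)
'a' @ 2: {1,3,4,5}  (accept∈set)
'b' @ 3: {1,3,4,5}  (accept∈set)
'c' @ 4: {1,3,4,5}  (accept∈set)
final: {1,3,4,5}; accept 1 in set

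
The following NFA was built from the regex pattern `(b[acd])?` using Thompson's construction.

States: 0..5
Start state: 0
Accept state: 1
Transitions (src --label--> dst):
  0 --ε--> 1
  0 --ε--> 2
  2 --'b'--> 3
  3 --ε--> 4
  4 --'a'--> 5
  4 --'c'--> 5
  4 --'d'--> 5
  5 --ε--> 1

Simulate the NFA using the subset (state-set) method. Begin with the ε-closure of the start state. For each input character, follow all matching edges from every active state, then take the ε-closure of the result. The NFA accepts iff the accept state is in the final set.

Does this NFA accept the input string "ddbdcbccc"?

start: ε-closure({0}) = {0,1,2}
'd' @ 1: {}  — dead — no transitions
rest 'dbdcbccc' ignored (set empty)
end set {} — state 1 not in

Answer: REJECT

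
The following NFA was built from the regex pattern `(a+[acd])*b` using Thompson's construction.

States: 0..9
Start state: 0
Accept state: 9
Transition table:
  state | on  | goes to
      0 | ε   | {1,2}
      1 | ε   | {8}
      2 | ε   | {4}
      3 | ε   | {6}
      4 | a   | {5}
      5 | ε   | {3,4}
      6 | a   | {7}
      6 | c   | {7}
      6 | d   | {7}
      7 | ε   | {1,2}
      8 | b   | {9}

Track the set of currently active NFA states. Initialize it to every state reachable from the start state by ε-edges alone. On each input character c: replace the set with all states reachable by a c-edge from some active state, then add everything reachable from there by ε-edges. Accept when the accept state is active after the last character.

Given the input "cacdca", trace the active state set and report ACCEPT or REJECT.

start: ε-closure({0}) = {0,1,2,4,8}
'c' @ 1: {}  — no active states
rest 'acdca' ignored (set empty)
end set {} — state 9 not in

Answer: REJECT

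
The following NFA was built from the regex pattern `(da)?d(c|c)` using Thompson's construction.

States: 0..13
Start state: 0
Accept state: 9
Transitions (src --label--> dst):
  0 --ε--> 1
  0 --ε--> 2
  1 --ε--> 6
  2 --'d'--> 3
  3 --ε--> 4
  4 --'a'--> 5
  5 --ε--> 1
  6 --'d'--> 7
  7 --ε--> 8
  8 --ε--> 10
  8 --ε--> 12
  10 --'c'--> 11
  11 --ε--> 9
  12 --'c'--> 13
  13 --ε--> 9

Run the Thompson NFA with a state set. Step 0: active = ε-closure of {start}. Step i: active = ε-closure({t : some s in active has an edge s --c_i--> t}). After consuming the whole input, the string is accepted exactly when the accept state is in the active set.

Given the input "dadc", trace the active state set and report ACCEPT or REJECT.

Answer: ACCEPT

Derivation:
initial (ε-close {0}): {0,1,2,6}
'd' @ 1: {3,4,7,8,10,12}
'a' @ 2: {1,5,6}
'd' @ 3: {7,8,10,12}
'c' @ 4: {9,11,13}  [accepting]
final: {9,11,13}; accept 9 in set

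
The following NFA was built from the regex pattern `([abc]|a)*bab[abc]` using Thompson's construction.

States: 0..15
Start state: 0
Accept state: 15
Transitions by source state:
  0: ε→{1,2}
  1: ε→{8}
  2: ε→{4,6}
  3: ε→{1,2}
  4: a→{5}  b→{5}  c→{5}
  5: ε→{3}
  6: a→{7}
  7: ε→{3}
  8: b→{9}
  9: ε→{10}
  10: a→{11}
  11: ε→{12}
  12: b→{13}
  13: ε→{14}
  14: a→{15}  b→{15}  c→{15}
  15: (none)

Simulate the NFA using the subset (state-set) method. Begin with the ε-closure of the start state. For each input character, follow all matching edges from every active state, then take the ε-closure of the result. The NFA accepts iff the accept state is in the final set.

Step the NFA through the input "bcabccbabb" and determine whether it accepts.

Answer: ACCEPT

Trace:
S₀ = ε-closure({0}) = {0,1,2,4,6,8}
'b' @ 1: {1,2,3,4,5,6,8,9,10}
'c' @ 2: {1,2,3,4,5,6,8}
'a' @ 3: {1,2,3,4,5,6,7,8}
'b' @ 4: {1,2,3,4,5,6,8,9,10}
'c' @ 5: {1,2,3,4,5,6,8}
'c' @ 6: {1,2,3,4,5,6,8}
'b' @ 7: {1,2,3,4,5,6,8,9,10}
'a' @ 8: {1,2,3,4,5,6,7,8,11,12}
'b' @ 9: {1,2,3,4,5,6,8,9,10,13,14}
'b' @ 10: {1,2,3,4,5,6,8,9,10,15}  ✓accept
final: {1,2,3,4,5,6,8,9,10,15}; accept 15 in set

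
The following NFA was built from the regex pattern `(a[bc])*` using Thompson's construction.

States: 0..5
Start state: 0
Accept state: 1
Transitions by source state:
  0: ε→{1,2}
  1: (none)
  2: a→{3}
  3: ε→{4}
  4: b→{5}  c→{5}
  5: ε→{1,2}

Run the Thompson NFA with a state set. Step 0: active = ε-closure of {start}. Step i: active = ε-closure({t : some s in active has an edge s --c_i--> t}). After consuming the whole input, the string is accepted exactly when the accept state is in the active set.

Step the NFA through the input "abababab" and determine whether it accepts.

Answer: ACCEPT

Trace:
S₀ = ε-closure({0}) = {0,1,2}
'a' @ 1: {3,4}
'b' @ 2: {1,2,5}  ✓accept
'a' @ 3: {3,4}
'b' @ 4: {1,2,5}  ✓accept
'a' @ 5: {3,4}
'b' @ 6: {1,2,5}  ✓accept
'a' @ 7: {3,4}
'b' @ 8: {1,2,5}  ✓accept
final: {1,2,5}; accept 1 in set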